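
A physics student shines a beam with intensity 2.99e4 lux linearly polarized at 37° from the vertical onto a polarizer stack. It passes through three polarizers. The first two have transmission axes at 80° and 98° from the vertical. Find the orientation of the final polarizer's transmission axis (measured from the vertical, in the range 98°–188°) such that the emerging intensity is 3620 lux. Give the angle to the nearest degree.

I₁ = I₀ cos²(80° − 37°) = I₀ cos²(43°) = 0.5349 I₀.
I₂ = I₁ cos²(98° − 80°) = 0.5349 I₀ · cos²(18°) = 0.4838 I₀.
Target fraction: 3620 / 2.99e4 lux = 0.1211 of I₀.
Need I₃/I₀ = 0.1211, so cos²(θ − 98°) = 0.1211 / 0.4838 = 0.2502.
θ − 98° = arccos(√0.2502) = 60.0°, giving θ ≈ 98 + 60.0 = 158.0°.

θ ≈ 158°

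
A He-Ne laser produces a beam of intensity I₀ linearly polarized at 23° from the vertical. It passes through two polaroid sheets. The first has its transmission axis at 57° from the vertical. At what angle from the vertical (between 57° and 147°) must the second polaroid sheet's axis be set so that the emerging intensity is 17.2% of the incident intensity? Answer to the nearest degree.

I₁ = I₀ cos²(57° − 23°) = I₀ cos²(34°) = 0.6873 I₀.
Need I₂/I₀ = 0.172, so cos²(θ − 57°) = 0.172 / 0.6873 = 0.2503.
θ − 57° = arccos(√0.2503) = 60.0°, giving θ ≈ 57 + 60.0 = 117.0°.

θ ≈ 117°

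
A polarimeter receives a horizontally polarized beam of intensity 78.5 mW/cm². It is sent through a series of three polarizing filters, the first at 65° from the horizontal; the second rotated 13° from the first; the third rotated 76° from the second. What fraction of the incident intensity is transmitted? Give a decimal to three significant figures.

I/I₀ ≈ 0.00992

I₁ = 78.5 mW/cm² · cos²(65°) = 14.02 mW/cm².
I₂ = I₁ · cos²(13°) = 14.02 · 0.9494 = 13.31 mW/cm².
I₃ = I₂ · cos²(76°) = 13.31 · 0.05853 = 0.779 mW/cm².
Transmitted fraction = 0.009924.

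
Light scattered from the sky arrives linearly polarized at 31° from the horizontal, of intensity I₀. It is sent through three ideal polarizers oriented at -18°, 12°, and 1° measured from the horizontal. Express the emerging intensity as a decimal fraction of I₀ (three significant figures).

≈ 0.311 I₀

I₁ = I₀ cos²(-18° − 31°) = I₀ cos²(49°) = 0.4304 I₀.
I₂ = I₁ cos²(12° + 18°) = 0.4304 I₀ · cos²(30°) = 0.3228 I₀.
I₃ = I₂ cos²(1° − 12°) = 0.3228 I₀ · cos²(11°) = 0.3111 I₀.
Transmitted fraction = 0.3111.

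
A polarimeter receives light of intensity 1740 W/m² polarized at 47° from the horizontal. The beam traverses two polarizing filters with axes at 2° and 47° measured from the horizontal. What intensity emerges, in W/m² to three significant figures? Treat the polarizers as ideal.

By Malus's law, I₁ = 1740 W/m² · cos²(45°) = 870 W/m².
I₂ = I₁ · cos²(45°) = 870 · 0.5 = 435 W/m².

I ≈ 435 W/m²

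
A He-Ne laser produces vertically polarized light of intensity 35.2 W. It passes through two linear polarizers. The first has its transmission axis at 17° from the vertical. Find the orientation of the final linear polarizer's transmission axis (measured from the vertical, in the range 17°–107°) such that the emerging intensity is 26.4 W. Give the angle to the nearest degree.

θ ≈ 42°

By Malus's law, I₁ = I₀ cos²(17° − 0°) = I₀ cos²(17°) = 0.9145 I₀.
Target fraction: 26.4 / 35.2 W = 0.75 of I₀.
Need I₂/I₀ = 0.75, so cos²(θ − 17°) = 0.75 / 0.9145 = 0.8201.
θ − 17° = arccos(√0.8201) = 25.1°, giving θ ≈ 17 + 25.1 = 42.1°.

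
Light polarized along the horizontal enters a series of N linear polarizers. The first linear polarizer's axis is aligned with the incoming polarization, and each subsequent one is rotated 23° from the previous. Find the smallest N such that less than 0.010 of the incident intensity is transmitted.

N = 29

First polarizer is aligned with the polarization: full transmission.
Each further stage multiplies by cos²(23°) = 0.8473.
After N polarizers: T = 0.8473^(N−1). Require T < 0.010 ⇒ N−1 > ln(0.010)/ln(0.8473) = 27.80, so N−1 ≥ 28 and N = 29.
Check: N=29 gives T = 0.009671 < 0.010; N=28 gives T = 0.01141.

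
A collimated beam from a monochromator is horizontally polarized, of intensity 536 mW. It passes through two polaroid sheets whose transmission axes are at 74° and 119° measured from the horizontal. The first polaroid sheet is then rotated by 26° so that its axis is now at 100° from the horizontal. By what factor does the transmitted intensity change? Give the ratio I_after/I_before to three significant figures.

Before rotation:
I₁ = I₀ cos²(74° − 0°) = I₀ cos²(74°) = 0.07598 I₀.
I₂ = I₁ cos²(119° − 74°) = 0.07598 I₀ · cos²(45°) = 0.03799 I₀.
After rotation:
I₁ = I₀ cos²(100° − 0°) = I₀ cos²(80°) = 0.03015 I₀.
I₂ = I₁ cos²(119° − 100°) = 0.03015 I₀ · cos²(19°) = 0.02696 I₀.
Ratio = 0.02696 / 0.03799 = 0.7096.

I_new/I_old ≈ 0.710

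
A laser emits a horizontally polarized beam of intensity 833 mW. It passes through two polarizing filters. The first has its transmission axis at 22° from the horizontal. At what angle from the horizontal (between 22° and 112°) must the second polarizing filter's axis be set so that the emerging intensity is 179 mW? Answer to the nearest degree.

θ ≈ 82°

By Malus's law, I₁ = I₀ cos²(22° − 0°) = I₀ cos²(22°) = 0.8597 I₀.
Target fraction: 179 / 833 mW = 0.2149 of I₀.
Need I₂/I₀ = 0.2149, so cos²(θ − 22°) = 0.2149 / 0.8597 = 0.25.
θ − 22° = arccos(√0.25) = 60.0°, giving θ ≈ 22 + 60.0 = 82.0°.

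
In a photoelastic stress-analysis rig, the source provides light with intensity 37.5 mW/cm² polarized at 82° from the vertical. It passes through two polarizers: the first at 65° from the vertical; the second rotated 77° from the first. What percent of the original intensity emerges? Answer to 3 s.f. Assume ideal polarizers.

By Malus's law, I₁ = 37.5 mW/cm² · cos²(17°) = 34.29 mW/cm².
I₂ = I₁ · cos²(77°) = 34.29 · 0.0506 = 1.735 mW/cm².
That is 4.628% of the incident intensity.

≈ 4.63%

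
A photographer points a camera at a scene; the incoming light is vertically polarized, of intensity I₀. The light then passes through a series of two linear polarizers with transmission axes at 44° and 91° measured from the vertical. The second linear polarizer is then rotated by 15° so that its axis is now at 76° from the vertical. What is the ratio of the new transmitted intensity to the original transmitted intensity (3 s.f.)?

I_new/I_old ≈ 1.55

Before rotation:
By Malus's law, I₁ = I₀ cos²(44° − 0°) = I₀ cos²(44°) = 0.5174 I₀.
I₂ = I₁ cos²(91° − 44°) = 0.5174 I₀ · cos²(47°) = 0.2407 I₀.
After rotation:
I₁ = I₀ cos²(44° − 0°) = I₀ cos²(44°) = 0.5174 I₀.
I₂ = I₁ cos²(76° − 44°) = 0.5174 I₀ · cos²(32°) = 0.3721 I₀.
Ratio = 0.3721 / 0.2407 = 1.546.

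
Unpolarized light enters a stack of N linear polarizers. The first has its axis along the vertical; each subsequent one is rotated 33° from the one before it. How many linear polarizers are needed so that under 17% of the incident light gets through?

N = 5

First polarizer halves the unpolarized light: factor 1/2.
Each further stage multiplies by cos²(33°) = 0.7034.
After N polarizers: T = 0.5·0.7034^(N−1). Require T < 0.17 ⇒ N−1 > ln(0.17/0.5)/ln(0.7034) = 3.07, so N−1 ≥ 4 and N = 5.
Check: N=5 gives T = 0.1224 < 0.17; N=4 gives T = 0.174.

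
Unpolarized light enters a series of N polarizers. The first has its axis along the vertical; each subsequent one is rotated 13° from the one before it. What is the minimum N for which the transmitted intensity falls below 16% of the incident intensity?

First polarizer halves the unpolarized light: factor 1/2.
Each further stage multiplies by cos²(13°) = 0.9494.
After N polarizers: T = 0.5·0.9494^(N−1). Require T < 0.16 ⇒ N−1 > ln(0.16/0.5)/ln(0.9494) = 21.94, so N−1 ≥ 22 and N = 23.
Check: N=23 gives T = 0.1595 < 0.16; N=22 gives T = 0.168.

N = 23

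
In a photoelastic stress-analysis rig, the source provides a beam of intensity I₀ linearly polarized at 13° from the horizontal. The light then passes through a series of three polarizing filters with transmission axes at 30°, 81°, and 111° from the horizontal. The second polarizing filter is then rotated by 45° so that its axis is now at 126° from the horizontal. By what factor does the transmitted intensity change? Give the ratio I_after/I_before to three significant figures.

I_new/I_old ≈ 0.0343

Before rotation:
I₁ = I₀ cos²(30° − 13°) = I₀ cos²(17°) = 0.9145 I₀.
I₂ = I₁ cos²(81° − 30°) = 0.9145 I₀ · cos²(51°) = 0.3622 I₀.
I₃ = I₂ cos²(111° − 81°) = 0.3622 I₀ · cos²(30°) = 0.2716 I₀.
After rotation:
I₁ = I₀ cos²(30° − 13°) = I₀ cos²(17°) = 0.9145 I₀.
Angle between axes 1 and 2: 84°. I₂ = 0.9145 I₀ · cos²(84°) = 0.009992 I₀.
I₃ = I₂ cos²(111° − 126°) = 0.009992 I₀ · cos²(15°) = 0.009323 I₀.
Ratio = 0.009323 / 0.2716 = 0.03432.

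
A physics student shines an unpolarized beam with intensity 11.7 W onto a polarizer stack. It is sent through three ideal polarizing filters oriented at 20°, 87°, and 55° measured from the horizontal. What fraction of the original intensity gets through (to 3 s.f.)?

Unpolarized light through the first polarizer → I₁ = 11.7 W/2 = 5.85 W, polarized at 20°.
I₂ = I₁ · cos²(67°) = 5.85 · 0.1527 = 0.8931 W.
I₃ = I₂ · cos²(32°) = 0.8931 · 0.7192 = 0.6423 W.
Transmitted fraction = 0.0549.

I/I₀ ≈ 0.0549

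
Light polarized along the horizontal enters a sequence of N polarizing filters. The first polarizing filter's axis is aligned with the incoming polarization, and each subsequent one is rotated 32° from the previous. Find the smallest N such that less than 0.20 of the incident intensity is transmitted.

N = 6

First polarizer is aligned with the polarization: full transmission.
Each further stage multiplies by cos²(32°) = 0.7192.
After N polarizers: T = 0.7192^(N−1). Require T < 0.20 ⇒ N−1 > ln(0.20)/ln(0.7192) = 4.88, so N−1 ≥ 5 and N = 6.
Check: N=6 gives T = 0.1924 < 0.20; N=5 gives T = 0.2675.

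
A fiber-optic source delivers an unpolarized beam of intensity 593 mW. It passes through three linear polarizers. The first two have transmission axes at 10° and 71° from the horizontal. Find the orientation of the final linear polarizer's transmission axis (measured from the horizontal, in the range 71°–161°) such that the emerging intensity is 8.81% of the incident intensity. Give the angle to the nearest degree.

θ ≈ 101°

Unpolarized light through the first polarizer → I₁ = ½ I₀, now polarized at 10°.
I₂ = I₁ cos²(71° − 10°) = 0.5 I₀ · cos²(61°) = 0.1175 I₀.
Need I₃/I₀ = 0.0881, so cos²(θ − 71°) = 0.0881 / 0.1175 = 0.7497.
θ − 71° = arccos(√0.7497) = 30.0°, giving θ ≈ 71 + 30.0 = 101.0°.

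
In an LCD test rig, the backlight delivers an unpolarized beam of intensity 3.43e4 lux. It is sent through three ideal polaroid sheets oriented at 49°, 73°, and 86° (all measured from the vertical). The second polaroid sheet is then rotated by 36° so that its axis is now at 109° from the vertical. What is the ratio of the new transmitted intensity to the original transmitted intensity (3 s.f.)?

I_new/I_old ≈ 0.267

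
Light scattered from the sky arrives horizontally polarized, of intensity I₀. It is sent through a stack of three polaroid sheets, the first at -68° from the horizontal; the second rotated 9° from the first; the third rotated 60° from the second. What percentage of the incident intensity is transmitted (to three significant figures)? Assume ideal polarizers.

≈ 3.42%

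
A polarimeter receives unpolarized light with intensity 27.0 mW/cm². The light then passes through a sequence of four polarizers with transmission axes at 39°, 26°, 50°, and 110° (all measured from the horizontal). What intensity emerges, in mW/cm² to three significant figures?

I ≈ 2.67 mW/cm²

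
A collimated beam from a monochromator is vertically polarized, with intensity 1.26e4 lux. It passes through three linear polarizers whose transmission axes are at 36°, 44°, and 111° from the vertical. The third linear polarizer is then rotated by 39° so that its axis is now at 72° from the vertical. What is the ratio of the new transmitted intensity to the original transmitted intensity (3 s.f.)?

I_new/I_old ≈ 5.11

Before rotation:
I₁ = I₀ cos²(36° − 0°) = I₀ cos²(36°) = 0.6545 I₀.
I₂ = I₁ cos²(44° − 36°) = 0.6545 I₀ · cos²(8°) = 0.6418 I₀.
I₃ = I₂ cos²(111° − 44°) = 0.6418 I₀ · cos²(67°) = 0.09799 I₀.
After rotation:
I₁ = I₀ cos²(36° − 0°) = I₀ cos²(36°) = 0.6545 I₀.
I₂ = I₁ cos²(44° − 36°) = 0.6545 I₀ · cos²(8°) = 0.6418 I₀.
I₃ = I₂ cos²(72° − 44°) = 0.6418 I₀ · cos²(28°) = 0.5004 I₀.
Ratio = 0.5004 / 0.09799 = 5.106.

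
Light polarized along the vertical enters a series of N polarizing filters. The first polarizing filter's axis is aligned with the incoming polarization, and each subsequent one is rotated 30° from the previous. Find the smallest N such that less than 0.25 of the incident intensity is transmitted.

N = 6

First polarizer is aligned with the polarization: full transmission.
Each further stage multiplies by cos²(30°) = 0.75.
After N polarizers: T = 0.75^(N−1). Require T < 0.25 ⇒ N−1 > ln(0.25)/ln(0.75) = 4.82, so N−1 ≥ 5 and N = 6.
Check: N=6 gives T = 0.2373 < 0.25; N=5 gives T = 0.3164.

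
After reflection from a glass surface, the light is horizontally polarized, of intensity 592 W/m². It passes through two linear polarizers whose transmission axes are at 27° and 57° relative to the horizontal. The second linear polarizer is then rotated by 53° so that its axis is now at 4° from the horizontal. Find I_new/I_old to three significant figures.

Before rotation:
I₁ = I₀ cos²(27° − 0°) = I₀ cos²(27°) = 0.7939 I₀.
I₂ = I₁ cos²(57° − 27°) = 0.7939 I₀ · cos²(30°) = 0.5954 I₀.
After rotation:
I₁ = I₀ cos²(27° − 0°) = I₀ cos²(27°) = 0.7939 I₀.
I₂ = I₁ cos²(4° − 27°) = 0.7939 I₀ · cos²(23°) = 0.6727 I₀.
Ratio = 0.6727 / 0.5954 = 1.13.

I_new/I_old ≈ 1.13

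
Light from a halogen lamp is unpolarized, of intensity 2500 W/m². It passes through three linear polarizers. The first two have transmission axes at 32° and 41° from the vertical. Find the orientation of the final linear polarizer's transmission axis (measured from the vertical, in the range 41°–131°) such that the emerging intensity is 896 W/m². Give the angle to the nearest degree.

θ ≈ 72°

Unpolarized light through the first polarizer → I₁ = ½ I₀, now polarized at 32°.
I₂ = I₁ cos²(41° − 32°) = 0.5 I₀ · cos²(9°) = 0.4878 I₀.
Target fraction: 896 / 2500 W/m² = 0.3584 of I₀.
Need I₃/I₀ = 0.3584, so cos²(θ − 41°) = 0.3584 / 0.4878 = 0.7348.
θ − 41° = arccos(√0.7348) = 31.0°, giving θ ≈ 41 + 31.0 = 72.0°.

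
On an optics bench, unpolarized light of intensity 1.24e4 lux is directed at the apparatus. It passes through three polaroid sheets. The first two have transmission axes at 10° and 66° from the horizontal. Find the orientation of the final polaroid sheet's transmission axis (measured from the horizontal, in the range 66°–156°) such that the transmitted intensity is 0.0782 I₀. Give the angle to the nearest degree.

Unpolarized light through the first polarizer → I₁ = ½ I₀, now polarized at 10°.
I₂ = I₁ cos²(66° − 10°) = 0.5 I₀ · cos²(56°) = 0.1563 I₀.
Need I₃/I₀ = 0.0782, so cos²(θ − 66°) = 0.0782 / 0.1563 = 0.5002.
θ − 66° = arccos(√0.5002) = 45.0°, giving θ ≈ 66 + 45.0 = 111.0°.

θ ≈ 111°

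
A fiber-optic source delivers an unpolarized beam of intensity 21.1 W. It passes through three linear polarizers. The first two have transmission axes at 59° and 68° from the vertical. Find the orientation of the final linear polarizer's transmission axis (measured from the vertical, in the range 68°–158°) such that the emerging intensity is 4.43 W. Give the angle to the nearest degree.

Unpolarized light through the first polarizer → I₁ = ½ I₀, now polarized at 59°.
I₂ = I₁ cos²(68° − 59°) = 0.5 I₀ · cos²(9°) = 0.4878 I₀.
Target fraction: 4.43 / 21.1 W = 0.21 of I₀.
Need I₃/I₀ = 0.21, so cos²(θ − 68°) = 0.21 / 0.4878 = 0.4304.
θ − 68° = arccos(√0.4304) = 49.0°, giving θ ≈ 68 + 49.0 = 117.0°.

θ ≈ 117°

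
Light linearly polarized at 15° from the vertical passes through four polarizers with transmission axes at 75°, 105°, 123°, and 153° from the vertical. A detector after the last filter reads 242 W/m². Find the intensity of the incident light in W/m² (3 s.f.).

By Malus's law, I₁ = I₀ cos²(75° − 15°) = I₀ cos²(60°) = 0.25 I₀.
I₂ = I₁ cos²(105° − 75°) = 0.25 I₀ · cos²(30°) = 0.1875 I₀.
I₃ = I₂ cos²(123° − 105°) = 0.1875 I₀ · cos²(18°) = 0.1696 I₀.
I₄ = I₃ cos²(153° − 123°) = 0.1696 I₀ · cos²(30°) = 0.1272 I₀.
So 242 W/m² = 0.1272 I₀, giving I₀ = 242/0.1272 = 1903 W/m².

I₀ ≈ 1900 W/m²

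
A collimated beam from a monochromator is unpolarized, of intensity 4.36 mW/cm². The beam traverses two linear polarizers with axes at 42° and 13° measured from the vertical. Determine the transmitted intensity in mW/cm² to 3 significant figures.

Unpolarized light through the first polarizer → I₁ = 4.36 mW/cm²/2 = 2.18 mW/cm², polarized at 42°.
I₂ = I₁ · cos²(29°) = 2.18 · 0.765 = 1.668 mW/cm².

I ≈ 1.67 mW/cm²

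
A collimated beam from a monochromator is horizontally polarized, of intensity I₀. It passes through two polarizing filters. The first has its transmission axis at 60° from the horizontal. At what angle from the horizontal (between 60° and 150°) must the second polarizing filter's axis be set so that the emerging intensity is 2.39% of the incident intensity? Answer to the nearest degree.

θ ≈ 132°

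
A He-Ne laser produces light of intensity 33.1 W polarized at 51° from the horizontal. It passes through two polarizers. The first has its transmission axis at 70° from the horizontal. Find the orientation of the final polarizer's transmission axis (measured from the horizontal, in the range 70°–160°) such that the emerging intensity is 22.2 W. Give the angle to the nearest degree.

θ ≈ 100°

By Malus's law, I₁ = I₀ cos²(70° − 51°) = I₀ cos²(19°) = 0.894 I₀.
Target fraction: 22.2 / 33.1 W = 0.6707 of I₀.
Need I₂/I₀ = 0.6707, so cos²(θ − 70°) = 0.6707 / 0.894 = 0.7502.
θ − 70° = arccos(√0.7502) = 30.0°, giving θ ≈ 70 + 30.0 = 100.0°.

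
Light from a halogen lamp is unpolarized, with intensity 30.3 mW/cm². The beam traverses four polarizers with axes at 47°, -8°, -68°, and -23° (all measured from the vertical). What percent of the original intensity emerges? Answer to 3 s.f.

≈ 2.06%

Unpolarized light through the first polarizer → I₁ = 30.3 mW/cm²/2 = 15.15 mW/cm², polarized at 47°.
I₂ = I₁ · cos²(55°) = 15.15 · 0.329 = 4.984 mW/cm².
I₃ = I₂ · cos²(60°) = 4.984 · 0.25 = 1.246 mW/cm².
I₄ = I₃ · cos²(45°) = 1.246 · 0.5 = 0.623 mW/cm².
That is 2.056% of the incident intensity.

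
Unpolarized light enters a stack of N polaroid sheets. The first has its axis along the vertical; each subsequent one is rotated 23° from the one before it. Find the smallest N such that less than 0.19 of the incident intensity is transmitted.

N = 7

First polarizer halves the unpolarized light: factor 1/2.
Each further stage multiplies by cos²(23°) = 0.8473.
After N polarizers: T = 0.5·0.8473^(N−1). Require T < 0.19 ⇒ N−1 > ln(0.19/0.5)/ln(0.8473) = 5.84, so N−1 ≥ 6 and N = 7.
Check: N=7 gives T = 0.185 < 0.19; N=6 gives T = 0.2184.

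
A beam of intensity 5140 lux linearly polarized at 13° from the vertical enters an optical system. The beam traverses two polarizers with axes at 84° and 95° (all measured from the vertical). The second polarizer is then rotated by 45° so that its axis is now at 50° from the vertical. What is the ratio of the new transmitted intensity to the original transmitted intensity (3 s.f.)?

Before rotation:
I₁ = I₀ cos²(84° − 13°) = I₀ cos²(71°) = 0.106 I₀.
I₂ = I₁ cos²(95° − 84°) = 0.106 I₀ · cos²(11°) = 0.1021 I₀.
After rotation:
I₁ = I₀ cos²(84° − 13°) = I₀ cos²(71°) = 0.106 I₀.
I₂ = I₁ cos²(50° − 84°) = 0.106 I₀ · cos²(34°) = 0.07285 I₀.
Ratio = 0.07285 / 0.1021 = 0.7133.

I_new/I_old ≈ 0.713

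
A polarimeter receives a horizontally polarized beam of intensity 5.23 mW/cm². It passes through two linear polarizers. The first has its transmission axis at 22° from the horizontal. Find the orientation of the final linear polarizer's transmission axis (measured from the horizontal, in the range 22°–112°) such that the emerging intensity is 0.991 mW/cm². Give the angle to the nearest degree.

By Malus's law, I₁ = I₀ cos²(22° − 0°) = I₀ cos²(22°) = 0.8597 I₀.
Target fraction: 0.991 / 5.23 mW/cm² = 0.1895 of I₀.
Need I₂/I₀ = 0.1895, so cos²(θ − 22°) = 0.1895 / 0.8597 = 0.2204.
θ − 22° = arccos(√0.2204) = 62.0°, giving θ ≈ 22 + 62.0 = 84.0°.

θ ≈ 84°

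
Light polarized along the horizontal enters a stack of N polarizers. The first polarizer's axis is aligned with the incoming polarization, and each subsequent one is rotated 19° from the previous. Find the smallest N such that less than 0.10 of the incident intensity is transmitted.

N = 22

First polarizer is aligned with the polarization: full transmission.
Each further stage multiplies by cos²(19°) = 0.894.
After N polarizers: T = 0.894^(N−1). Require T < 0.10 ⇒ N−1 > ln(0.10)/ln(0.894) = 20.55, so N−1 ≥ 21 and N = 22.
Check: N=22 gives T = 0.09509 < 0.10; N=21 gives T = 0.1064.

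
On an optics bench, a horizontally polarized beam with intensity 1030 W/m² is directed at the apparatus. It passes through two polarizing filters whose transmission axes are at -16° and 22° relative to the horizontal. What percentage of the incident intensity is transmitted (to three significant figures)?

I₁ = 1030 W/m² · cos²(16°) = 951.7 W/m².
I₂ = I₁ · cos²(38°) = 951.7 · 0.621 = 591 W/m².
That is 57.38% of the incident intensity.

≈ 57.4%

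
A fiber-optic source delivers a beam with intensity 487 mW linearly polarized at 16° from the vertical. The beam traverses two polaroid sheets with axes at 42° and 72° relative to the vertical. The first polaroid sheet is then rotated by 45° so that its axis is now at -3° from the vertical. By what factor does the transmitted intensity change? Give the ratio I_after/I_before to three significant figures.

Before rotation:
By Malus's law, I₁ = I₀ cos²(42° − 16°) = I₀ cos²(26°) = 0.8078 I₀.
I₂ = I₁ cos²(72° − 42°) = 0.8078 I₀ · cos²(30°) = 0.6059 I₀.
After rotation:
I₁ = I₀ cos²(-3° − 16°) = I₀ cos²(19°) = 0.894 I₀.
I₂ = I₁ cos²(72° + 3°) = 0.894 I₀ · cos²(75°) = 0.05989 I₀.
Ratio = 0.05989 / 0.6059 = 0.09884.

I_new/I_old ≈ 0.0988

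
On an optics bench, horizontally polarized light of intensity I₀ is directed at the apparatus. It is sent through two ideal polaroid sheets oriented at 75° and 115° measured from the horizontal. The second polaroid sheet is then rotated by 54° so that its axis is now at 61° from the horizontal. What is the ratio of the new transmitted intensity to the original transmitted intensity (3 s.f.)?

I_new/I_old ≈ 1.60

Before rotation:
I₁ = I₀ cos²(75° − 0°) = I₀ cos²(75°) = 0.06699 I₀.
I₂ = I₁ cos²(115° − 75°) = 0.06699 I₀ · cos²(40°) = 0.03931 I₀.
After rotation:
I₁ = I₀ cos²(75° − 0°) = I₀ cos²(75°) = 0.06699 I₀.
I₂ = I₁ cos²(61° − 75°) = 0.06699 I₀ · cos²(14°) = 0.06307 I₀.
Ratio = 0.06307 / 0.03931 = 1.604.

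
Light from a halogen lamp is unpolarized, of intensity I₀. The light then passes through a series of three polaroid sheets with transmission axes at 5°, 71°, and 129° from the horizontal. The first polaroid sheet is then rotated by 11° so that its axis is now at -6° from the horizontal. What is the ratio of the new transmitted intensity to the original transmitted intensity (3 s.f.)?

I_new/I_old ≈ 0.306

Before rotation:
Unpolarized light through the first polarizer → I₁ = ½ I₀, now polarized at 5°.
I₂ = I₁ cos²(71° − 5°) = 0.5 I₀ · cos²(66°) = 0.08272 I₀.
I₃ = I₂ cos²(129° − 71°) = 0.08272 I₀ · cos²(58°) = 0.02323 I₀.
After rotation:
Unpolarized light through the first polarizer → I₁ = ½ I₀, now polarized at -6°.
I₂ = I₁ cos²(71° + 6°) = 0.5 I₀ · cos²(77°) = 0.0253 I₀.
I₃ = I₂ cos²(129° − 71°) = 0.0253 I₀ · cos²(58°) = 0.007105 I₀.
Ratio = 0.007105 / 0.02323 = 0.3059.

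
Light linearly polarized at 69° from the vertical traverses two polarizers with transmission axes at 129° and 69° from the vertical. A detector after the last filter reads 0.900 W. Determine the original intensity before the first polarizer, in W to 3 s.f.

By Malus's law, I₁ = I₀ cos²(129° − 69°) = I₀ cos²(60°) = 0.25 I₀.
I₂ = I₁ cos²(69° − 129°) = 0.25 I₀ · cos²(60°) = 0.0625 I₀.
So 0.900 W = 0.0625 I₀, giving I₀ = 0.900/0.0625 = 14.4 W.

I₀ ≈ 14.4 W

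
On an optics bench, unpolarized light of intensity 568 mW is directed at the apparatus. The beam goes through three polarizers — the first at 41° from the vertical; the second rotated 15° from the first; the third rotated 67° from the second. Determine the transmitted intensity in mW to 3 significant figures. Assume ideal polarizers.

Unpolarized light through the first polarizer → I₁ = 568 mW/2 = 284 mW, polarized at 41°.
I₂ = I₁ · cos²(15°) = 284 · 0.933 = 265 mW.
I₃ = I₂ · cos²(67°) = 265 · 0.1527 = 40.45 mW.

I ≈ 40.5 mW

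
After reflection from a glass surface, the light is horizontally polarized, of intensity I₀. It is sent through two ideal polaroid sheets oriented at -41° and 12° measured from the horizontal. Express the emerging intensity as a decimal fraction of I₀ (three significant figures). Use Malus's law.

By Malus's law, I₁ = I₀ cos²(-41° − 0°) = I₀ cos²(41°) = 0.5696 I₀.
I₂ = I₁ cos²(12° + 41°) = 0.5696 I₀ · cos²(53°) = 0.2063 I₀.
Transmitted fraction = 0.2063.

≈ 0.206 I₀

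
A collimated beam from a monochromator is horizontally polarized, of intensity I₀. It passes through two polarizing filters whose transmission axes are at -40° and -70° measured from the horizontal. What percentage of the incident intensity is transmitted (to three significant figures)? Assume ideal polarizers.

≈ 44.0%

By Malus's law, I₁ = I₀ cos²(-40° − 0°) = I₀ cos²(40°) = 0.5868 I₀.
I₂ = I₁ cos²(-70° + 40°) = 0.5868 I₀ · cos²(30°) = 0.4401 I₀.
That is 44.01% of the incident intensity.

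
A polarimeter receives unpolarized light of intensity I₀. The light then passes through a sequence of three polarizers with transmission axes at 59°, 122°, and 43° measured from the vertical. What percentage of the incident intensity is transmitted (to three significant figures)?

Unpolarized light through the first polarizer → I₁ = ½ I₀, now polarized at 59°.
I₂ = I₁ cos²(122° − 59°) = 0.5 I₀ · cos²(63°) = 0.1031 I₀.
I₃ = I₂ cos²(43° − 122°) = 0.1031 I₀ · cos²(79°) = 0.003752 I₀.
That is 0.3752% of the incident intensity.

≈ 0.375%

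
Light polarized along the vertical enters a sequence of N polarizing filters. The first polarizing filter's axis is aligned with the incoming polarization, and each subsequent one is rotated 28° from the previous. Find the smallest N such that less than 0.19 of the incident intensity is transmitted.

N = 8

First polarizer is aligned with the polarization: full transmission.
Each further stage multiplies by cos²(28°) = 0.7796.
After N polarizers: T = 0.7796^(N−1). Require T < 0.19 ⇒ N−1 > ln(0.19)/ln(0.7796) = 6.67, so N−1 ≥ 7 and N = 8.
Check: N=8 gives T = 0.175 < 0.19; N=7 gives T = 0.2245.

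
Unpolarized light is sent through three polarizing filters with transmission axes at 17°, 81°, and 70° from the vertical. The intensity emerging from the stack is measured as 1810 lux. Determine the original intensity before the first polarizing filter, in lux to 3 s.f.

Unpolarized light through the first polarizer → I₁ = ½ I₀, now polarized at 17°.
I₂ = I₁ cos²(81° − 17°) = 0.5 I₀ · cos²(64°) = 0.09608 I₀.
I₃ = I₂ cos²(70° − 81°) = 0.09608 I₀ · cos²(11°) = 0.09259 I₀.
So 1810 lux = 0.09259 I₀, giving I₀ = 1810/0.09259 = 1.955e+04 lux.

I₀ ≈ 1.95e4 lux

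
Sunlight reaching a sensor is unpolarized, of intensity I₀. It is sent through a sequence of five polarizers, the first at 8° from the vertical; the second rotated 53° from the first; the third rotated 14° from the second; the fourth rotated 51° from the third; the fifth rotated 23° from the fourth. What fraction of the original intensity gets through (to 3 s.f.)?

≈ 0.0572 I₀

Unpolarized light through the first polarizer → I₁ = ½ I₀, now polarized at 8°.
I₂ = I₁ cos²(53°) = 0.5 · 0.3622 I₀ = 0.1811 I₀.
I₃ = I₂ cos²(14°) = 0.1811 · 0.9415 I₀ = 0.1705 I₀.
I₄ = I₃ cos²(51°) = 0.1705 · 0.396 I₀ = 0.06752 I₀.
I₅ = I₄ cos²(23°) = 0.06752 · 0.8473 I₀ = 0.05721 I₀.
Transmitted fraction = 0.05721.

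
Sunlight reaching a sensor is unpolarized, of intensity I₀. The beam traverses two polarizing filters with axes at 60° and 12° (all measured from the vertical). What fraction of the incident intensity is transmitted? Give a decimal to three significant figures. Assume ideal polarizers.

Unpolarized light through the first polarizer → I₁ = ½ I₀, now polarized at 60°.
I₂ = I₁ cos²(12° − 60°) = 0.5 I₀ · cos²(48°) = 0.2239 I₀.
Transmitted fraction = 0.2239.

≈ 0.224 I₀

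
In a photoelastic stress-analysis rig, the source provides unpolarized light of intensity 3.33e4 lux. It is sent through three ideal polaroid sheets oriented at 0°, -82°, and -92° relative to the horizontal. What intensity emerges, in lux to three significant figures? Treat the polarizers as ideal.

Unpolarized light through the first polarizer → I₁ = 3.33e4 lux/2 = 1.665e+04 lux, polarized at 0°.
I₂ = I₁ · cos²(82°) = 1.665e+04 · 0.01937 = 322.5 lux.
I₃ = I₂ · cos²(10°) = 322.5 · 0.9698 = 312.8 lux.

I ≈ 313 lux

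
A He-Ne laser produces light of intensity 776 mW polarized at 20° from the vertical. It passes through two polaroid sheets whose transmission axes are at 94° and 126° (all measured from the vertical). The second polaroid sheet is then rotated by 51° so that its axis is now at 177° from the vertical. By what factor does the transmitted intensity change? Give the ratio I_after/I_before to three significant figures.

I_new/I_old ≈ 0.0207

Before rotation:
By Malus's law, I₁ = I₀ cos²(94° − 20°) = I₀ cos²(74°) = 0.07598 I₀.
I₂ = I₁ cos²(126° − 94°) = 0.07598 I₀ · cos²(32°) = 0.05464 I₀.
After rotation:
I₁ = I₀ cos²(94° − 20°) = I₀ cos²(74°) = 0.07598 I₀.
I₂ = I₁ cos²(177° − 94°) = 0.07598 I₀ · cos²(83°) = 0.001128 I₀.
Ratio = 0.001128 / 0.05464 = 0.02065.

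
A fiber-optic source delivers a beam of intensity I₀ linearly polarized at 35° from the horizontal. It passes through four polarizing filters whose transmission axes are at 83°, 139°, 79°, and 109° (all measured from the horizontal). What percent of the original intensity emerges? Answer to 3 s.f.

I₁ = I₀ cos²(83° − 35°) = I₀ cos²(48°) = 0.4477 I₀.
I₂ = I₁ cos²(139° − 83°) = 0.4477 I₀ · cos²(56°) = 0.14 I₀.
I₃ = I₂ cos²(79° − 139°) = 0.14 I₀ · cos²(60°) = 0.035 I₀.
I₄ = I₃ cos²(109° − 79°) = 0.035 I₀ · cos²(30°) = 0.02625 I₀.
That is 2.625% of the incident intensity.

≈ 2.63%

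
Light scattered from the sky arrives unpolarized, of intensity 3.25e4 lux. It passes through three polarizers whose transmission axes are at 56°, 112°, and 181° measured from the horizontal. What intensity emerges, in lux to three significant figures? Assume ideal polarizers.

I ≈ 653 lux

Unpolarized light through the first polarizer → I₁ = 3.25e4 lux/2 = 1.625e+04 lux, polarized at 56°.
I₂ = I₁ · cos²(56°) = 1.625e+04 · 0.3127 = 5081 lux.
I₃ = I₂ · cos²(69°) = 5081 · 0.1284 = 652.6 lux.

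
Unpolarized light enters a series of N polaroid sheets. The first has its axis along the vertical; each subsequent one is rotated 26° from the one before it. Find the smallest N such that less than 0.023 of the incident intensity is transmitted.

N = 16

First polarizer halves the unpolarized light: factor 1/2.
Each further stage multiplies by cos²(26°) = 0.8078.
After N polarizers: T = 0.5·0.8078^(N−1). Require T < 0.023 ⇒ N−1 > ln(0.023/0.5)/ln(0.8078) = 14.43, so N−1 ≥ 15 and N = 16.
Check: N=16 gives T = 0.02036 < 0.023; N=15 gives T = 0.0252.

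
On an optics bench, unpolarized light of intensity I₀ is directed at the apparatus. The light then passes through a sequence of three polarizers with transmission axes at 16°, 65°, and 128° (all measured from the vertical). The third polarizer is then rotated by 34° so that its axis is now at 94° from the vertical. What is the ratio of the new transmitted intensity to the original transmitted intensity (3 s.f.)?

Before rotation:
Unpolarized light through the first polarizer → I₁ = ½ I₀, now polarized at 16°.
I₂ = I₁ cos²(65° − 16°) = 0.5 I₀ · cos²(49°) = 0.2152 I₀.
I₃ = I₂ cos²(128° − 65°) = 0.2152 I₀ · cos²(63°) = 0.04436 I₀.
After rotation:
Unpolarized light through the first polarizer → I₁ = ½ I₀, now polarized at 16°.
I₂ = I₁ cos²(65° − 16°) = 0.5 I₀ · cos²(49°) = 0.2152 I₀.
I₃ = I₂ cos²(94° − 65°) = 0.2152 I₀ · cos²(29°) = 0.1646 I₀.
Ratio = 0.1646 / 0.04436 = 3.711.

I_new/I_old ≈ 3.71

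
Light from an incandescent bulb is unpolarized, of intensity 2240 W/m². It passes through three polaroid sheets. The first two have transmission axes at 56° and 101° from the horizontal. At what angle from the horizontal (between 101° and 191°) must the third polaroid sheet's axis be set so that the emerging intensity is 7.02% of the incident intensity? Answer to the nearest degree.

Unpolarized light through the first polarizer → I₁ = ½ I₀, now polarized at 56°.
I₂ = I₁ cos²(101° − 56°) = 0.5 I₀ · cos²(45°) = 0.25 I₀.
Need I₃/I₀ = 0.0702, so cos²(θ − 101°) = 0.0702 / 0.25 = 0.2808.
θ − 101° = arccos(√0.2808) = 58.0°, giving θ ≈ 101 + 58.0 = 159.0°.

θ ≈ 159°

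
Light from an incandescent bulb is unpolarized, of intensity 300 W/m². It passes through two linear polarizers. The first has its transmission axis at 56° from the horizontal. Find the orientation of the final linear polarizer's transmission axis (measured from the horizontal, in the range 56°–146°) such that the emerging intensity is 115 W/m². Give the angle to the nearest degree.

Unpolarized light through the first polarizer → I₁ = ½ I₀, now polarized at 56°.
Target fraction: 115 / 300 W/m² = 0.3833 of I₀.
Need I₂/I₀ = 0.3833, so cos²(θ − 56°) = 0.3833 / 0.5 = 0.7667.
θ − 56° = arccos(√0.7667) = 28.9°, giving θ ≈ 56 + 28.9 = 84.9°.

θ ≈ 85°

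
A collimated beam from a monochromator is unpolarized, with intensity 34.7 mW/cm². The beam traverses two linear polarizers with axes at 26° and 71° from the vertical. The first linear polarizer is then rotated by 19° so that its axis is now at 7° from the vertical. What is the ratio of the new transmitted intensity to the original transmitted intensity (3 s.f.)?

Before rotation:
Unpolarized light through the first polarizer → I₁ = ½ I₀, now polarized at 26°.
I₂ = I₁ cos²(71° − 26°) = 0.5 I₀ · cos²(45°) = 0.25 I₀.
After rotation:
Unpolarized light through the first polarizer → I₁ = ½ I₀, now polarized at 7°.
I₂ = I₁ cos²(71° − 7°) = 0.5 I₀ · cos²(64°) = 0.09608 I₀.
Ratio = 0.09608 / 0.25 = 0.3843.

I_new/I_old ≈ 0.384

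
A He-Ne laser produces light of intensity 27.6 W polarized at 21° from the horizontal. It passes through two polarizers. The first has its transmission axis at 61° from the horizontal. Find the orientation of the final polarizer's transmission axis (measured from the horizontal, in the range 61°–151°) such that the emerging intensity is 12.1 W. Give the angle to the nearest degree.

I₁ = I₀ cos²(61° − 21°) = I₀ cos²(40°) = 0.5868 I₀.
Target fraction: 12.1 / 27.6 W = 0.4384 of I₀.
Need I₂/I₀ = 0.4384, so cos²(θ − 61°) = 0.4384 / 0.5868 = 0.7471.
θ − 61° = arccos(√0.7471) = 30.2°, giving θ ≈ 61 + 30.2 = 91.2°.

θ ≈ 91°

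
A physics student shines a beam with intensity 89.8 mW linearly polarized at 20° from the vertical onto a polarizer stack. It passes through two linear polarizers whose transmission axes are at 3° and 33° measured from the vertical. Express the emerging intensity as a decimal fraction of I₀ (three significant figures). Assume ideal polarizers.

By Malus's law, I₁ = 89.8 mW · cos²(17°) = 82.12 mW.
I₂ = I₁ · cos²(30°) = 82.12 · 0.75 = 61.59 mW.
Transmitted fraction = 0.6859.

I/I₀ ≈ 0.686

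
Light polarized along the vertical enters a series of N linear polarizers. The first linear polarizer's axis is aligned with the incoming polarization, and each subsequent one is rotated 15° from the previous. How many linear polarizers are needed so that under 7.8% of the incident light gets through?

N = 38

First polarizer is aligned with the polarization: full transmission.
Each further stage multiplies by cos²(15°) = 0.933.
After N polarizers: T = 0.933^(N−1). Require T < 0.078 ⇒ N−1 > ln(0.078)/ln(0.933) = 36.79, so N−1 ≥ 37 and N = 38.
Check: N=38 gives T = 0.07688 < 0.078; N=37 gives T = 0.0824.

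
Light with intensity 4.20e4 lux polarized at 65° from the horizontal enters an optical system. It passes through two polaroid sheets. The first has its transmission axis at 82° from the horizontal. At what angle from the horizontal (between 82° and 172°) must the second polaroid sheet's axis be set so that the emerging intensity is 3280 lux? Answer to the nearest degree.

I₁ = I₀ cos²(82° − 65°) = I₀ cos²(17°) = 0.9145 I₀.
Target fraction: 3280 / 4.20e4 lux = 0.0781 of I₀.
Need I₂/I₀ = 0.0781, so cos²(θ − 82°) = 0.0781 / 0.9145 = 0.08539.
θ − 82° = arccos(√0.08539) = 73.0°, giving θ ≈ 82 + 73.0 = 155.0°.

θ ≈ 155°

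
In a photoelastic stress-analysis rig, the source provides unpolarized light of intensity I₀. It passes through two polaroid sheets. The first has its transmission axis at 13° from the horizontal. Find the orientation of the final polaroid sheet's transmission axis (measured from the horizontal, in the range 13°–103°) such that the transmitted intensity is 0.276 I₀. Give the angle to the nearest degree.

θ ≈ 55°

Unpolarized light through the first polarizer → I₁ = ½ I₀, now polarized at 13°.
Need I₂/I₀ = 0.276, so cos²(θ − 13°) = 0.276 / 0.5 = 0.552.
θ − 13° = arccos(√0.552) = 42.0°, giving θ ≈ 13 + 42.0 = 55.0°.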